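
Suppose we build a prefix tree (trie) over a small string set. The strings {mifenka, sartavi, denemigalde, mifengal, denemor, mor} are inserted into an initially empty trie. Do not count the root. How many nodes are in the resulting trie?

32

Trie structure (* marks end of a word):
(root)
├─ d
│  └─ e
│     └─ n
│        └─ e
│           └─ m
│              ├─ i
│              │  └─ g
│              │     └─ a
│              │        └─ l
│              │           └─ d
│              │              └─ e *
│              └─ o
│                 └─ r *
├─ m
│  ├─ i
│  │  └─ f
│  │     └─ e
│  │        └─ n
│  │           ├─ g
│  │           │  └─ a
│  │           │     └─ l *
│  │           └─ k
│  │              └─ a *
│  └─ o
│     └─ r *
└─ s
   └─ a
      └─ r
         └─ t
            └─ a
               └─ v
                  └─ i *
Counting every labelled node above: 32.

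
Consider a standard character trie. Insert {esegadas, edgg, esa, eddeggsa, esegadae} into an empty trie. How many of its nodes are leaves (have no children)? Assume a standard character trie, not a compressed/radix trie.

5

Leaves are exactly the stored words that no other stored word extends.
Those words: "eddeggsa", "edgg", "esa", "esegadae", "esegadas"
Leaf count: 5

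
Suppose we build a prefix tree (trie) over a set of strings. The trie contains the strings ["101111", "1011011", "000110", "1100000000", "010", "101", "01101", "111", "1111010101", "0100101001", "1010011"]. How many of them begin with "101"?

4

Traverse to the node for "101", then collect every word in that subtree.
Words under "101": 101, 1010011, 1011011, 101111
Count: 4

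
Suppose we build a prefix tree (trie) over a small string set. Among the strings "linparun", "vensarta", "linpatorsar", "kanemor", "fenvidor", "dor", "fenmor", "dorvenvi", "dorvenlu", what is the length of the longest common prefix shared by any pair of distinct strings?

Look for the deepest trie node that still has at least two words in its subtree.
e.g. "dorvenlu" and "dorvenvi" share the prefix "dorven" of length 6; no pair shares a longer one.
Longest shared-prefix length: 6

6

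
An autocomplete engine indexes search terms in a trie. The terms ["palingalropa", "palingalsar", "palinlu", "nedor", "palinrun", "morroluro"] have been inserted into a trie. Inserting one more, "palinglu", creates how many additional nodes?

2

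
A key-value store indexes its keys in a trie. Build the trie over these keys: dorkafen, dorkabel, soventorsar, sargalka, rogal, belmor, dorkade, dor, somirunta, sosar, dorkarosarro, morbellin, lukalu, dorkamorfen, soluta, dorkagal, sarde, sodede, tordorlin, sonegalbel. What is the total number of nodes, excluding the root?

For each word, the new-node count is its length minus the longest prefix already in the trie:
  "dorkafen" → 8 new (d, o, r, k, a, f, e, n)
  "dorkabel" → prefix "dorka" already present; 3 new (b, e, l)
  "soventorsar" → 11 new (s, o, v, e, n, t, o, r, s, a, r)
  "sargalka" → prefix "s" already present; 7 new (a, r, g, a, l, k, a)
  "rogal" → 5 new (r, o, g, a, l)
  "belmor" → 6 new (b, e, l, m, o, r)
  "dorkade" → prefix "dorka" already present; 2 new (d, e)
  "dor" → prefix "dor" already present; 0 new (none)
  "somirunta" → prefix "so" already present; 7 new (m, i, r, u, n, t, a)
  "sosar" → prefix "so" already present; 3 new (s, a, r)
  "dorkarosarro" → prefix "dorka" already present; 7 new (r, o, s, a, r, r, o)
  "morbellin" → 9 new (m, o, r, b, e, l, l, i, n)
  "lukalu" → 6 new (l, u, k, a, l, u)
  "dorkamorfen" → prefix "dorka" already present; 6 new (m, o, r, f, e, n)
  "soluta" → prefix "so" already present; 4 new (l, u, t, a)
  "dorkagal" → prefix "dorka" already present; 3 new (g, a, l)
  "sarde" → prefix "sar" already present; 2 new (d, e)
  "sodede" → prefix "so" already present; 4 new (d, e, d, e)
  "tordorlin" → 9 new (t, o, r, d, o, r, l, i, n)
  "sonegalbel" → prefix "so" already present; 8 new (n, e, g, a, l, b, e, l)
Total nodes = 8 + 3 + 11 + 7 + 5 + 6 + 2 + 0 + 7 + 3 + 7 + 9 + 6 + 6 + 4 + 3 + 2 + 4 + 9 + 8 = 110

110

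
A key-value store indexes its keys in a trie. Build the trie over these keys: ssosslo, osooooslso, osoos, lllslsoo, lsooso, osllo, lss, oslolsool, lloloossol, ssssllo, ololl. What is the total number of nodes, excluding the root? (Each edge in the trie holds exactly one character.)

58

Trace insertions, counting only characters that open a new branch:
  "ssosslo" → 7 new (s, s, o, s, s, l, o)
  "osooooslso" → 10 new (o, s, o, o, o, o, s, l, s, o)
  "osoos" → prefix "osoo" already present; 1 new (s)
  "lllslsoo" → 8 new (l, l, l, s, l, s, o, o)
  "lsooso" → prefix "l" already present; 5 new (s, o, o, s, o)
  "osllo" → prefix "os" already present; 3 new (l, l, o)
  "lss" → prefix "ls" already present; 1 new (s)
  "oslolsool" → prefix "osl" already present; 6 new (o, l, s, o, o, l)
  "lloloossol" → prefix "ll" already present; 8 new (o, l, o, o, s, s, o, l)
  "ssssllo" → prefix "ss" already present; 5 new (s, s, l, l, o)
  "ololl" → prefix "o" already present; 4 new (l, o, l, l)
Total nodes = 7 + 10 + 1 + 8 + 5 + 3 + 1 + 6 + 8 + 5 + 4 = 58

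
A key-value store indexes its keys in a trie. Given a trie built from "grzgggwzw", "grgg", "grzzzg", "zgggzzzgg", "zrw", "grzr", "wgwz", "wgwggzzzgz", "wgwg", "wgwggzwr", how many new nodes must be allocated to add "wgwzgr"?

The longest prefix of "wgwzgr" already in the trie is "wgwz" (length 4).
New nodes needed: |"wgwzgr"| − 4 = 6 − 4 = 2.

2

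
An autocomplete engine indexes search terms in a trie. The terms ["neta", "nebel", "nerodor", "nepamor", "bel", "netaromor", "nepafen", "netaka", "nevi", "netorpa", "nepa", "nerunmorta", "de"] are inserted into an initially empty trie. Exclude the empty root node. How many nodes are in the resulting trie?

Count nodes per top-level branch (shared prefixes stored once):
  'b'-branch (bel): 3 nodes
  'd'-branch (de): 2 nodes
  'n'-branch (nebel, nepa, nepafen, nepamor, nerodor, nerunmorta, neta, netaka, netaromor, netorpa, nevi): 40 nodes
Sum: 45

45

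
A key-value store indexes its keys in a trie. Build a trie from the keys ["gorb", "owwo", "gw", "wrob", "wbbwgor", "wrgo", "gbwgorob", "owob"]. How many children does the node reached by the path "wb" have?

1

The children of the "wb" node are the distinct next characters among strings starting with "wb".
Characters that immediately follow "wb" among the stored strings: {b}.
That node has 1 child edge.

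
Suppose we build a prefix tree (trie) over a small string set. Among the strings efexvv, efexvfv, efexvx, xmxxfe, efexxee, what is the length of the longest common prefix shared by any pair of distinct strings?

Look for the deepest trie node that still has at least two words in its subtree.
"efexvfv" and "efexvv" agree on "efexv" (5 characters) before diverging; nothing deeper is shared.
Longest shared-prefix length: 5

5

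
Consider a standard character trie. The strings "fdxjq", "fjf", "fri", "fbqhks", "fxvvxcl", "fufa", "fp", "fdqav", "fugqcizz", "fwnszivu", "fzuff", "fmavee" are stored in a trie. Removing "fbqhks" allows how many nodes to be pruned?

A node on "fbqhks"'s path can go only if nothing else ends at it or branches off below it.
The suffix "bqhks" (5 nodes) is used only by "fbqhks"; the node for "f" still has the child "d", so pruning stops there.
Nodes removed: 5

5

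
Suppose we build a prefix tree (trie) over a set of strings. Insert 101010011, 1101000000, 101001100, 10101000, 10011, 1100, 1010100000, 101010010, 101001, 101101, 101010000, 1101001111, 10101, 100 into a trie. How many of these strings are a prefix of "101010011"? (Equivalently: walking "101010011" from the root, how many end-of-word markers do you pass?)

2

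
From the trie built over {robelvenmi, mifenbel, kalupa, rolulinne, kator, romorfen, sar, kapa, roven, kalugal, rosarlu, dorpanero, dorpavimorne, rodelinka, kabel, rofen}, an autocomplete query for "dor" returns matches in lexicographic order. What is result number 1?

Words with prefix "dor", in lexicographic order: "dorpanero", "dorpavimorne"
Position 1: dorpanero

dorpanero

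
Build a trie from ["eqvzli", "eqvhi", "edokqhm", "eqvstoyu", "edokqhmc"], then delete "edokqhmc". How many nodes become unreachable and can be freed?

Walk "edokqhmc" from the leaf back toward the root, removing each node that no remaining word uses.
The suffix "c" (1 node) is used only by "edokqhmc"; "edokqhm" is itself a stored word, so pruning stops there.
Nodes removed: 1

1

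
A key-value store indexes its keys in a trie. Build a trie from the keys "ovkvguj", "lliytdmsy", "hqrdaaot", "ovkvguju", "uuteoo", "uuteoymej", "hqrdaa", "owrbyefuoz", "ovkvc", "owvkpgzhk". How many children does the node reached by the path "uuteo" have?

Follow the path "uuteo" to its node, then look at its outgoing edges.
Characters that immediately follow "uuteo" among the stored strings: {o, y}.
That node has 2 child edges.

2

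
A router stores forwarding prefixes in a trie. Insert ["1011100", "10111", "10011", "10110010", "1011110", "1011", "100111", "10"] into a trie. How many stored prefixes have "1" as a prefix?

8

Filter for entries beginning with "1":
Words under "1": 10, 10011, 100111, 1011, 10110010, 10111, 1011100, 1011110
Count: 8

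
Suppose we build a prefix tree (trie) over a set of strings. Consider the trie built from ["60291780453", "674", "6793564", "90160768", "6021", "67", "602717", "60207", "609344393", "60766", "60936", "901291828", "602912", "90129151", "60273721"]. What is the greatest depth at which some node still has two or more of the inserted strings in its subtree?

6

Look for the deepest trie node that still has at least two words in its subtree.
"90129151" and "901291828" agree on "901291" (6 characters) before diverging; nothing deeper is shared.
Longest shared-prefix length: 6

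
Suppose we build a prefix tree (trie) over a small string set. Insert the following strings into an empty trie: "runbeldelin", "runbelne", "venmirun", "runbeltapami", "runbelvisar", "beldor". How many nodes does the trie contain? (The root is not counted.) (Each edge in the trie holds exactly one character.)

Count nodes per top-level branch (shared prefixes stored once):
  'b'-branch (beldor): 6 nodes
  'r'-branch (runbeldelin, runbelne, runbeltapami, runbelvisar): 24 nodes
  'v'-branch (venmirun): 8 nodes
Sum: 38

38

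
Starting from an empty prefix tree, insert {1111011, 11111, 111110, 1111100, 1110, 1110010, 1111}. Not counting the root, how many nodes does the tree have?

14

For each word, the new-node count is its length minus the longest prefix already in the trie:
  "1111011" → 7 new (1, 1, 1, 1, 0, 1, 1)
  "11111" → prefix "1111" already present; 1 new (1)
  "111110" → prefix "11111" already present; 1 new (0)
  "1111100" → prefix "111110" already present; 1 new (0)
  "1110" → prefix "111" already present; 1 new (0)
  "1110010" → prefix "1110" already present; 3 new (0, 1, 0)
  "1111" → prefix "1111" already present; 0 new (none)
Total nodes = 7 + 1 + 1 + 1 + 1 + 3 + 0 = 14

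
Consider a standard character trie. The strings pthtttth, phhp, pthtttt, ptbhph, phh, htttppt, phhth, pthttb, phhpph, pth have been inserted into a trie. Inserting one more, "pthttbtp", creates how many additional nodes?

The longest prefix of "pthttbtp" already in the trie is "pthttb" (length 6).
Each of the 2 remaining characters creates one node.

2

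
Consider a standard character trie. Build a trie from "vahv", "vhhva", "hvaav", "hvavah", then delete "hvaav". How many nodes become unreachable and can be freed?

2

After clearing the end-marker at "hvaav", prune upward until reaching a node still needed by another word.
The suffix "av" (2 nodes) is used only by "hvaav"; the node for "hva" still has the child "v", so pruning stops there.
Nodes removed: 2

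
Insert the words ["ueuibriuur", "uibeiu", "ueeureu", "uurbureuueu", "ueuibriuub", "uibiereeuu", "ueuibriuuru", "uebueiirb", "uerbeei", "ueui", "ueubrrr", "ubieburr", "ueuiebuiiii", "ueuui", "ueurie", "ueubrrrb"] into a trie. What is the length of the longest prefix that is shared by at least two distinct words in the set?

10

The deepest shared node is where two words last agree before diverging.
e.g. "ueuibriuur" and "ueuibriuuru" share the prefix "ueuibriuur" of length 10; no pair shares a longer one.
Longest shared-prefix length: 10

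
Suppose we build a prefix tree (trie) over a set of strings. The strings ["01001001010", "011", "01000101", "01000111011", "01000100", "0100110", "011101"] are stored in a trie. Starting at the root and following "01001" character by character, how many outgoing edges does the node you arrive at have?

Walk "01001" from the root, arriving at one node.
Characters that immediately follow "01001" among the stored strings: {0, 1}.
That node has 2 child edges.

2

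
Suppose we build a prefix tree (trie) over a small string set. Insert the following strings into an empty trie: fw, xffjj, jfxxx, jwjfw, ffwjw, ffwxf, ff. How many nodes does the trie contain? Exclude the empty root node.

Trace insertions, counting only characters that open a new branch:
  "fw" → 2 new (f, w)
  "xffjj" → 5 new (x, f, f, j, j)
  "jfxxx" → 5 new (j, f, x, x, x)
  "jwjfw" → prefix "j" already present; 4 new (w, j, f, w)
  "ffwjw" → prefix "f" already present; 4 new (f, w, j, w)
  "ffwxf" → prefix "ffw" already present; 2 new (x, f)
  "ff" → prefix "ff" already present; 0 new (none)
Total nodes = 2 + 5 + 5 + 4 + 4 + 2 + 0 = 22

22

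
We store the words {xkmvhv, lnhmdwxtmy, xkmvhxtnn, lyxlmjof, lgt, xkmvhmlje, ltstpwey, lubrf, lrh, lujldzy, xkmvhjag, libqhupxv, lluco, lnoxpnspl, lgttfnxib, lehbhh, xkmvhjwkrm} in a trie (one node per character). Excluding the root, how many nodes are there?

88

For each word, the new-node count is its length minus the longest prefix already in the trie:
  "xkmvhv" → 6 new (x, k, m, v, h, v)
  "lnhmdwxtmy" → 10 new (l, n, h, m, d, w, x, t, m, y)
  "xkmvhxtnn" → prefix "xkmvh" already present; 4 new (x, t, n, n)
  "lyxlmjof" → prefix "l" already present; 7 new (y, x, l, m, j, o, f)
  "lgt" → prefix "l" already present; 2 new (g, t)
  "xkmvhmlje" → prefix "xkmvh" already present; 4 new (m, l, j, e)
  "ltstpwey" → prefix "l" already present; 7 new (t, s, t, p, w, e, y)
  "lubrf" → prefix "l" already present; 4 new (u, b, r, f)
  "lrh" → prefix "l" already present; 2 new (r, h)
  "lujldzy" → prefix "lu" already present; 5 new (j, l, d, z, y)
  "xkmvhjag" → prefix "xkmvh" already present; 3 new (j, a, g)
  "libqhupxv" → prefix "l" already present; 8 new (i, b, q, h, u, p, x, v)
  "lluco" → prefix "l" already present; 4 new (l, u, c, o)
  "lnoxpnspl" → prefix "ln" already present; 7 new (o, x, p, n, s, p, l)
  "lgttfnxib" → prefix "lgt" already present; 6 new (t, f, n, x, i, b)
  "lehbhh" → prefix "l" already present; 5 new (e, h, b, h, h)
  "xkmvhjwkrm" → prefix "xkmvhj" already present; 4 new (w, k, r, m)
Total nodes = 6 + 10 + 4 + 7 + 2 + 4 + 7 + 4 + 2 + 5 + 3 + 8 + 4 + 7 + 6 + 5 + 4 = 88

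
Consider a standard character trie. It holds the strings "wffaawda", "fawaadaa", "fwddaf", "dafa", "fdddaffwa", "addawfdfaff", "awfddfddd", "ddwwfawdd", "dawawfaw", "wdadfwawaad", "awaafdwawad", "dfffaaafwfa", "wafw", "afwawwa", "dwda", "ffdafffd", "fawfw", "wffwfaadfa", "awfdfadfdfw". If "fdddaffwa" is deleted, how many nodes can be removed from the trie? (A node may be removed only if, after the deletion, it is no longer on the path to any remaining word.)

8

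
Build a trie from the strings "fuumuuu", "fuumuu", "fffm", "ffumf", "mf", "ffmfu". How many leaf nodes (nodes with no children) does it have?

5

Leaves are exactly the stored words that no other stored word extends.
Those words: "fffm", "ffmfu", "ffumf", "fuumuuu", "mf"
Leaf count: 5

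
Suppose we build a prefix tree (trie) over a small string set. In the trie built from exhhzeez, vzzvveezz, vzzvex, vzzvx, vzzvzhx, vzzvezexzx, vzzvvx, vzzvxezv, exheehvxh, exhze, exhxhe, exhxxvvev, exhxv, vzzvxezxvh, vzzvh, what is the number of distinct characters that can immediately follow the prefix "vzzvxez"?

Follow the path "vzzvxez" to its node, then look at its outgoing edges.
Distinct next characters after "vzzvxez": v, x.
That node has 2 child edges.

2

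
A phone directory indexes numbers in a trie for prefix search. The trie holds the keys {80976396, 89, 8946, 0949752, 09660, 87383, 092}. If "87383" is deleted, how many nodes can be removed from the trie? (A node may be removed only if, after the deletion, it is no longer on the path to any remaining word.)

A node on "87383"'s path can go only if nothing else ends at it or branches off below it.
The suffix "7383" (4 nodes) is used only by "87383"; the node for "8" still has the child "0", so pruning stops there.
Nodes removed: 4

4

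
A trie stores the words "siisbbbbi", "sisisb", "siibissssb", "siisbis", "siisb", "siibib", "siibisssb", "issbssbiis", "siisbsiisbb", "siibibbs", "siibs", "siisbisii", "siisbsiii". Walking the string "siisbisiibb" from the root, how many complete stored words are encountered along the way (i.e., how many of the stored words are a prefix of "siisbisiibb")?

3

Check each prefix of "siisbisiibb" against the stored set — each match is an end-marker on the path.
Prefixes of the query that are stored words: "siisb", "siisbis", "siisbisii"
Count: 3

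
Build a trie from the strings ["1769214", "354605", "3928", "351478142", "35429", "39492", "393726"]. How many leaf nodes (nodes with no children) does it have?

A leaf is a node with no children — equivalently, the end of a word that is not a proper prefix of any other stored word.
Those words: "1769214", "351478142", "35429", "354605", "3928", "393726", "39492"
Leaf count: 7

7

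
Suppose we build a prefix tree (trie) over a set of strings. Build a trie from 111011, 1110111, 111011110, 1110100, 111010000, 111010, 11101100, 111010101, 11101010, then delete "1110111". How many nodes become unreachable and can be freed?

After clearing the end-marker at "1110111", prune upward until reaching a node still needed by another word.
Every node on "1110111" is still needed (e.g. by "111011110"), so nothing is freed.
Nodes removed: 0

0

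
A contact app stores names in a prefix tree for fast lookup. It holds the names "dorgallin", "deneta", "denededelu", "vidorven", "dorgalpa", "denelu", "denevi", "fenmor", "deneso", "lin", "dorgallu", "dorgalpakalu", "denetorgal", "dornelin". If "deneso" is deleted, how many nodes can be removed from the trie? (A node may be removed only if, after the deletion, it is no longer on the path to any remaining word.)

After clearing the end-marker at "deneso", prune upward until reaching a node still needed by another word.
The suffix "so" (2 nodes) is used only by "deneso"; the node for "dene" still has the child "t", so pruning stops there.
Nodes removed: 2

2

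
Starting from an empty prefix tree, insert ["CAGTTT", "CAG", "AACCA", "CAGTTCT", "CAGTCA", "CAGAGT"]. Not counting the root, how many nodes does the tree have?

Count nodes per top-level branch (shared prefixes stored once):
  'A'-branch (AACCA): 5 nodes
  'C'-branch (CAG, CAGAGT, CAGTCA, CAGTTCT, CAGTTT): 13 nodes
Sum: 18

18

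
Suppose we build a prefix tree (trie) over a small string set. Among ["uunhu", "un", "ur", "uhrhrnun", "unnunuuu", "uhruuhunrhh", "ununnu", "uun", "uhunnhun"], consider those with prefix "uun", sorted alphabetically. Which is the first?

uun

Filter for "uun…" and sort: "uun", "uunhu"
Position 1: uun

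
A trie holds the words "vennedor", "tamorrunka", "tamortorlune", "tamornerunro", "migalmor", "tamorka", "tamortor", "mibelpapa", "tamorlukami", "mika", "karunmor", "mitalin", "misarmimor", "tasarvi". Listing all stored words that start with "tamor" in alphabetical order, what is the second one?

tamorlukami

Filter for "tamor…" and sort: "tamorka", "tamorlukami", "tamornerunro", "tamorrunka", "tamortor", "tamortorlune"
The 2nd is tamorlukami.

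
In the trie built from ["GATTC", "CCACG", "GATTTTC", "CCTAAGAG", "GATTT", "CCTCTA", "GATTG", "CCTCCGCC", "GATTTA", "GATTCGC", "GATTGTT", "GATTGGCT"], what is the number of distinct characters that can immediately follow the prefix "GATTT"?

Follow the path "GATTT" to its node, then look at its outgoing edges.
Distinct next characters after "GATTT": A, T.
That node has 2 child edges.

2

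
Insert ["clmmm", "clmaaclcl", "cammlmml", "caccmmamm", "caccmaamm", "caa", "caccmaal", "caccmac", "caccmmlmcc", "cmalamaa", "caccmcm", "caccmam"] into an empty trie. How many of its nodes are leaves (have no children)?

12

Leaves are exactly the stored words that no other stored word extends.
Those words: "caa", "caccmaal", "caccmaamm", "caccmac", "caccmam", "caccmcm", "caccmmamm", "caccmmlmcc", "cammlmml", "clmaaclcl", "clmmm", "cmalamaa"
Leaf count: 12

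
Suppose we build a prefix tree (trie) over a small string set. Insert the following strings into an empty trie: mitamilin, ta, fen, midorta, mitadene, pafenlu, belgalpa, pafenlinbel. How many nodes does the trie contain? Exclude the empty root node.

43

Trace insertions, counting only characters that open a new branch:
  "mitamilin" → 9 new (m, i, t, a, m, i, l, i, n)
  "ta" → 2 new (t, a)
  "fen" → 3 new (f, e, n)
  "midorta" → prefix "mi" already present; 5 new (d, o, r, t, a)
  "mitadene" → prefix "mita" already present; 4 new (d, e, n, e)
  "pafenlu" → 7 new (p, a, f, e, n, l, u)
  "belgalpa" → 8 new (b, e, l, g, a, l, p, a)
  "pafenlinbel" → prefix "pafenl" already present; 5 new (i, n, b, e, l)
Total nodes = 9 + 2 + 3 + 5 + 4 + 7 + 8 + 5 = 43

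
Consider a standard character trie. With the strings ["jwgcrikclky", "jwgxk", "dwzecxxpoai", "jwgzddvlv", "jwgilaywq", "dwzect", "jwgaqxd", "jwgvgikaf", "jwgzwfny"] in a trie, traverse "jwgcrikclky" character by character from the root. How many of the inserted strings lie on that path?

1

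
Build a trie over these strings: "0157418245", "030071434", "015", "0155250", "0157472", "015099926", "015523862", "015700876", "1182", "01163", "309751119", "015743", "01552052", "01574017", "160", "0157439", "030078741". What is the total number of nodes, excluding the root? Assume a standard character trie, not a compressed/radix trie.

Insert word by word; a character creates a node only if that edge doesn't already exist:
  "0157418245" → 10 new (0, 1, 5, 7, 4, 1, 8, 2, 4, 5)
  "030071434" → prefix "0" already present; 8 new (3, 0, 0, 7, 1, 4, 3, 4)
  "015" → prefix "015" already present; 0 new (none)
  "0155250" → prefix "015" already present; 4 new (5, 2, 5, 0)
  "0157472" → prefix "01574" already present; 2 new (7, 2)
  "015099926" → prefix "015" already present; 6 new (0, 9, 9, 9, 2, 6)
  "015523862" → prefix "01552" already present; 4 new (3, 8, 6, 2)
  "015700876" → prefix "0157" already present; 5 new (0, 0, 8, 7, 6)
  "1182" → 4 new (1, 1, 8, 2)
  "01163" → prefix "01" already present; 3 new (1, 6, 3)
  "309751119" → 9 new (3, 0, 9, 7, 5, 1, 1, 1, 9)
  "015743" → prefix "01574" already present; 1 new (3)
  "01552052" → prefix "01552" already present; 3 new (0, 5, 2)
  "01574017" → prefix "01574" already present; 3 new (0, 1, 7)
  "160" → prefix "1" already present; 2 new (6, 0)
  "0157439" → prefix "015743" already present; 1 new (9)
  "030078741" → prefix "03007" already present; 4 new (8, 7, 4, 1)
Total nodes = 10 + 8 + 0 + 4 + 2 + 6 + 4 + 5 + 4 + 3 + 9 + 1 + 3 + 3 + 2 + 1 + 4 = 69

69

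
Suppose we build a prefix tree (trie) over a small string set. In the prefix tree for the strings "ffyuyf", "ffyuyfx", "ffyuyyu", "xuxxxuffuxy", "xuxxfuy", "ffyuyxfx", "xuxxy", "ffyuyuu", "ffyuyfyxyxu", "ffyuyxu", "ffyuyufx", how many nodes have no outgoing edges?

10

A leaf is a node with no children — equivalently, the end of a word that is not a proper prefix of any other stored word.
Those words: "ffyuyfx", "ffyuyfyxyxu", "ffyuyufx", "ffyuyuu", "ffyuyxfx", "ffyuyxu", "ffyuyyu", "xuxxfuy", "xuxxxuffuxy", "xuxxy"
Leaf count: 10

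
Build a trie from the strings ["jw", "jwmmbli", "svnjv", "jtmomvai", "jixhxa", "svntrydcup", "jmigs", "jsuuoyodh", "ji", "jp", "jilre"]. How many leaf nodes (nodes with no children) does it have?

9

A leaf is a node with no children — equivalently, the end of a word that is not a proper prefix of any other stored word.
Those words: "jilre", "jixhxa", "jmigs", "jp", "jsuuoyodh", "jtmomvai", "jwmmbli", "svnjv", "svntrydcup"
Leaf count: 9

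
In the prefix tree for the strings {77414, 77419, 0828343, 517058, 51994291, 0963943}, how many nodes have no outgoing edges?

Leaves are exactly the stored words that no other stored word extends.
Those words: "0828343", "0963943", "517058", "51994291", "77414", "77419"
Leaf count: 6

6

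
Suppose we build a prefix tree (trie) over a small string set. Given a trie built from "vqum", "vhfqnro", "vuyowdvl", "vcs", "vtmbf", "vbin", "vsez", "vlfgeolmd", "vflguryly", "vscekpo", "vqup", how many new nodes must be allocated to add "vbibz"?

2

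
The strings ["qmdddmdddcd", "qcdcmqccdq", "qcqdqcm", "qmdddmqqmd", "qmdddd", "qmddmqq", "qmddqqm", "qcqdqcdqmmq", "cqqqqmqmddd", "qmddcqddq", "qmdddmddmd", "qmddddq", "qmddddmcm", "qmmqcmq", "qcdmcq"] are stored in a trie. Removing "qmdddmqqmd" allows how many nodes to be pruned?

4

A node on "qmdddmqqmd"'s path can go only if nothing else ends at it or branches off below it.
The suffix "qqmd" (4 nodes) is used only by "qmdddmqqmd"; the node for "qmdddm" still has the child "d", so pruning stops there.
Nodes removed: 4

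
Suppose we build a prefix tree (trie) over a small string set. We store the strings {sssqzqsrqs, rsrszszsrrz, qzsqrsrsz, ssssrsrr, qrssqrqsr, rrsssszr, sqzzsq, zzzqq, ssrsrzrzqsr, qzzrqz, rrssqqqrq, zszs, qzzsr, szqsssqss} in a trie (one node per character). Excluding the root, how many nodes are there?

91

Insert word by word; a character creates a node only if that edge doesn't already exist:
  "sssqzqsrqs" → 10 new (s, s, s, q, z, q, s, r, q, s)
  "rsrszszsrrz" → 11 new (r, s, r, s, z, s, z, s, r, r, z)
  "qzsqrsrsz" → 9 new (q, z, s, q, r, s, r, s, z)
  "ssssrsrr" → prefix "sss" already present; 5 new (s, r, s, r, r)
  "qrssqrqsr" → prefix "q" already present; 8 new (r, s, s, q, r, q, s, r)
  "rrsssszr" → prefix "r" already present; 7 new (r, s, s, s, s, z, r)
  "sqzzsq" → prefix "s" already present; 5 new (q, z, z, s, q)
  "zzzqq" → 5 new (z, z, z, q, q)
  "ssrsrzrzqsr" → prefix "ss" already present; 9 new (r, s, r, z, r, z, q, s, r)
  "qzzrqz" → prefix "qz" already present; 4 new (z, r, q, z)
  "rrssqqqrq" → prefix "rrss" already present; 5 new (q, q, q, r, q)
  "zszs" → prefix "z" already present; 3 new (s, z, s)
  "qzzsr" → prefix "qzz" already present; 2 new (s, r)
  "szqsssqss" → prefix "s" already present; 8 new (z, q, s, s, s, q, s, s)
Total nodes = 10 + 11 + 9 + 5 + 8 + 7 + 5 + 5 + 9 + 4 + 5 + 3 + 2 + 8 = 91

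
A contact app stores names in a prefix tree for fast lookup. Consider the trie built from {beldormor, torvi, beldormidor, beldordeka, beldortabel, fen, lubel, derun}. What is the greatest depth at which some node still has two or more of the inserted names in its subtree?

Equivalently: take the maximum, over all pairs, of their longest common prefix length.
e.g. "beldormidor" and "beldormor" share the prefix "beldorm" of length 7; no pair shares a longer one.
Longest shared-prefix length: 7

7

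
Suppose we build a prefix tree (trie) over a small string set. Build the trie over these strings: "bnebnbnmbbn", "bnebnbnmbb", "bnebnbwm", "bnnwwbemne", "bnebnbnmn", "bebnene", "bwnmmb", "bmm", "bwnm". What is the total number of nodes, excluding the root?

35

For each word, the new-node count is its length minus the longest prefix already in the trie:
  "bnebnbnmbbn" → 11 new (b, n, e, b, n, b, n, m, b, b, n)
  "bnebnbnmbb" → prefix "bnebnbnmbb" already present; 0 new (none)
  "bnebnbwm" → prefix "bnebnb" already present; 2 new (w, m)
  "bnnwwbemne" → prefix "bn" already present; 8 new (n, w, w, b, e, m, n, e)
  "bnebnbnmn" → prefix "bnebnbnm" already present; 1 new (n)
  "bebnene" → prefix "b" already present; 6 new (e, b, n, e, n, e)
  "bwnmmb" → prefix "b" already present; 5 new (w, n, m, m, b)
  "bmm" → prefix "b" already present; 2 new (m, m)
  "bwnm" → prefix "bwnm" already present; 0 new (none)
Total nodes = 11 + 0 + 2 + 8 + 1 + 6 + 5 + 2 + 0 = 35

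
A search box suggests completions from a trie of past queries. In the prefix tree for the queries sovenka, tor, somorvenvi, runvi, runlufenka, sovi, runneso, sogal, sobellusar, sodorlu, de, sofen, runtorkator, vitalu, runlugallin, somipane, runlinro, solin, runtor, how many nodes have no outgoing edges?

Leaves are exactly the stored words that no other stored word extends.
Those words: "de", "runlinro", "runlufenka", "runlugallin", "runneso", "runtorkator", "runvi", "sobellusar", "sodorlu", "sofen", "sogal", "solin", "somipane", "somorvenvi", "sovenka", "sovi", "tor", "vitalu"
Leaf count: 18

18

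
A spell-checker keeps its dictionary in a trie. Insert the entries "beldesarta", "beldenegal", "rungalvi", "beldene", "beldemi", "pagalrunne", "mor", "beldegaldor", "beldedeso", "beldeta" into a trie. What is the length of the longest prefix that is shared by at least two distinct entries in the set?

7

Equivalently: take the maximum, over all pairs, of their longest common prefix length.
e.g. "beldene" and "beldenegal" share the prefix "beldene" of length 7; no pair shares a longer one.
Longest shared-prefix length: 7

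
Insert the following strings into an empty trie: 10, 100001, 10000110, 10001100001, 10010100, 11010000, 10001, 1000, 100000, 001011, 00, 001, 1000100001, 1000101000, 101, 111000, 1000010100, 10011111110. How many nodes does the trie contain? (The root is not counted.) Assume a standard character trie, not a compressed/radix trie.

Trace insertions, counting only characters that open a new branch:
  "10" → 2 new (1, 0)
  "100001" → prefix "10" already present; 4 new (0, 0, 0, 1)
  "10000110" → prefix "100001" already present; 2 new (1, 0)
  "10001100001" → prefix "1000" already present; 7 new (1, 1, 0, 0, 0, 0, 1)
  "10010100" → prefix "100" already present; 5 new (1, 0, 1, 0, 0)
  "11010000" → prefix "1" already present; 7 new (1, 0, 1, 0, 0, 0, 0)
  "10001" → prefix "10001" already present; 0 new (none)
  "1000" → prefix "1000" already present; 0 new (none)
  "100000" → prefix "10000" already present; 1 new (0)
  "001011" → 6 new (0, 0, 1, 0, 1, 1)
  "00" → prefix "00" already present; 0 new (none)
  "001" → prefix "001" already present; 0 new (none)
  "1000100001" → prefix "10001" already present; 5 new (0, 0, 0, 0, 1)
  "1000101000" → prefix "100010" already present; 4 new (1, 0, 0, 0)
  "101" → prefix "10" already present; 1 new (1)
  "111000" → prefix "11" already present; 4 new (1, 0, 0, 0)
  "1000010100" → prefix "100001" already present; 4 new (0, 1, 0, 0)
  "10011111110" → prefix "1001" already present; 7 new (1, 1, 1, 1, 1, 1, 0)
Total nodes = 2 + 4 + 2 + 7 + 5 + 7 + 0 + 0 + 1 + 6 + 0 + 0 + 5 + 4 + 1 + 4 + 4 + 7 = 59

59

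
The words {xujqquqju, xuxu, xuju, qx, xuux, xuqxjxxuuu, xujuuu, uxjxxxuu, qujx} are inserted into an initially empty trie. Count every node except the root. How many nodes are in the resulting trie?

37

Trie structure (* marks end of a word):
(root)
├─ q
│  ├─ u
│  │  └─ j
│  │     └─ x *
│  └─ x *
├─ u
│  └─ x
│     └─ j
│        └─ x
│           └─ x
│              └─ x
│                 └─ u
│                    └─ u *
└─ x
   └─ u
      ├─ j
      │  ├─ q
      │  │  └─ q
      │  │     └─ u
      │  │        └─ q
      │  │           └─ j
      │  │              └─ u *
      │  └─ u *
      │     └─ u
      │        └─ u *
      ├─ q
      │  └─ x
      │     └─ j
      │        └─ x
      │           └─ x
      │              └─ u
      │                 └─ u
      │                    └─ u *
      ├─ u
      │  └─ x *
      └─ x
         └─ u *
Counting every labelled node above: 37.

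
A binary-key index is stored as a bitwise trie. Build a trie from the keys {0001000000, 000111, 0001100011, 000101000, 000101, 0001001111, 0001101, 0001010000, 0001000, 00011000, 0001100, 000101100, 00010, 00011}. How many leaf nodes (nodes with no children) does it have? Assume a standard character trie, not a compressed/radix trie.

7

Leaves are exactly the stored words that no other stored word extends.
Those words: "0001000000", "0001001111", "0001010000", "000101100", "0001100011", "0001101", "000111"
Leaf count: 7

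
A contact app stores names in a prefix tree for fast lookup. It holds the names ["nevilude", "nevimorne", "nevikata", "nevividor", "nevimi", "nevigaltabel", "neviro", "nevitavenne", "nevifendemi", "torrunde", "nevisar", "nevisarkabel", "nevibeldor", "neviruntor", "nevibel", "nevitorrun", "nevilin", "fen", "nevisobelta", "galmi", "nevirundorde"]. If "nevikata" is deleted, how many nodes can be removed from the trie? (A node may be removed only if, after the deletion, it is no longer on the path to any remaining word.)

A node on "nevikata"'s path can go only if nothing else ends at it or branches off below it.
The suffix "kata" (4 nodes) is used only by "nevikata"; the node for "nevi" still has the child "l", so pruning stops there.
Nodes removed: 4

4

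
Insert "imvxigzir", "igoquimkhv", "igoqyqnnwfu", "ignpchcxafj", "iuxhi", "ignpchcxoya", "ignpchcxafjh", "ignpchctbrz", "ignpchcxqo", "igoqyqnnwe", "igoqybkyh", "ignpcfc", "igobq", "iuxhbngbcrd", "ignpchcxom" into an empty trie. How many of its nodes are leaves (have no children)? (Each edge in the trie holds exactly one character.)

14

A leaf is a node with no children — equivalently, the end of a word that is not a proper prefix of any other stored word.
Those words: "ignpcfc", "ignpchctbrz", "ignpchcxafjh", "ignpchcxom", "ignpchcxoya", "ignpchcxqo", "igobq", "igoquimkhv", "igoqybkyh", "igoqyqnnwe", "igoqyqnnwfu", "imvxigzir", "iuxhbngbcrd", "iuxhi"
Leaf count: 14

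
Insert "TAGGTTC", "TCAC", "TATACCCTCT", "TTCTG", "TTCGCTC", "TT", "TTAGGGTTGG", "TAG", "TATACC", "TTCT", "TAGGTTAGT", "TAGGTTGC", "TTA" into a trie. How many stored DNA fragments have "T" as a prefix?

Walk to "T"; the words in its subtree are exactly those with that prefix.
Matches: "TAG", "TAGGTTAGT", "TAGGTTC", "TAGGTTGC", "TATACC", "TATACCCTCT", "TCAC", "TT", "TTA", "TTAGGGTTGG", "TTCGCTC", "TTCT", "TTCTG"
Count: 13

13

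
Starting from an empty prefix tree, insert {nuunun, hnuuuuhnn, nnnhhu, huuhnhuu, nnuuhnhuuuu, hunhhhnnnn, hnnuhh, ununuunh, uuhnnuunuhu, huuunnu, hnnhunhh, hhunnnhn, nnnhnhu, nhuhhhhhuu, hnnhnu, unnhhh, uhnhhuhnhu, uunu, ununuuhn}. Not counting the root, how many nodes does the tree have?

113

For each word, the new-node count is its length minus the longest prefix already in the trie:
  "nuunun" → 6 new (n, u, u, n, u, n)
  "hnuuuuhnn" → 9 new (h, n, u, u, u, u, h, n, n)
  "nnnhhu" → prefix "n" already present; 5 new (n, n, h, h, u)
  "huuhnhuu" → prefix "h" already present; 7 new (u, u, h, n, h, u, u)
  "nnuuhnhuuuu" → prefix "nn" already present; 9 new (u, u, h, n, h, u, u, u, u)
  "hunhhhnnnn" → prefix "hu" already present; 8 new (n, h, h, h, n, n, n, n)
  "hnnuhh" → prefix "hn" already present; 4 new (n, u, h, h)
  "ununuunh" → 8 new (u, n, u, n, u, u, n, h)
  "uuhnnuunuhu" → prefix "u" already present; 10 new (u, h, n, n, u, u, n, u, h, u)
  "huuunnu" → prefix "huu" already present; 4 new (u, n, n, u)
  "hnnhunhh" → prefix "hnn" already present; 5 new (h, u, n, h, h)
  "hhunnnhn" → prefix "h" already present; 7 new (h, u, n, n, n, h, n)
  "nnnhnhu" → prefix "nnnh" already present; 3 new (n, h, u)
  "nhuhhhhhuu" → prefix "n" already present; 9 new (h, u, h, h, h, h, h, u, u)
  "hnnhnu" → prefix "hnnh" already present; 2 new (n, u)
  "unnhhh" → prefix "un" already present; 4 new (n, h, h, h)
  "uhnhhuhnhu" → prefix "u" already present; 9 new (h, n, h, h, u, h, n, h, u)
  "uunu" → prefix "uu" already present; 2 new (n, u)
  "ununuuhn" → prefix "ununuu" already present; 2 new (h, n)
Total nodes = 6 + 9 + 5 + 7 + 9 + 8 + 4 + 8 + 10 + 4 + 5 + 7 + 3 + 9 + 2 + 4 + 9 + 2 + 2 = 113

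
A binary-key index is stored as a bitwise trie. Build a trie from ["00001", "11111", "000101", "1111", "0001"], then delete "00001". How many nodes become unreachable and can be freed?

2

Walk "00001" from the leaf back toward the root, removing each node that no remaining word uses.
The suffix "01" (2 nodes) is used only by "00001"; the node for "000" still has the child "1", so pruning stops there.
Nodes removed: 2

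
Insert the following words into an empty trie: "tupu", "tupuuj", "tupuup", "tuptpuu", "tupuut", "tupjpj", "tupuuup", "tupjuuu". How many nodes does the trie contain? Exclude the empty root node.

20

Trie structure (* marks end of a word):
(root)
└─ t
   └─ u
      └─ p
         ├─ j
         │  ├─ p
         │  │  └─ j *
         │  └─ u
         │     └─ u
         │        └─ u *
         ├─ t
         │  └─ p
         │     └─ u
         │        └─ u *
         └─ u *
            └─ u
               ├─ j *
               ├─ p *
               ├─ t *
               └─ u
                  └─ p *
Counting every labelled node above: 20.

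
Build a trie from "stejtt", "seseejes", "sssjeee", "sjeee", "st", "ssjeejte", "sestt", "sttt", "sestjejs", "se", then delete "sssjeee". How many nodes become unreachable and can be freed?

5

Walk "sssjeee" from the leaf back toward the root, removing each node that no remaining word uses.
The suffix "sjeee" (5 nodes) is used only by "sssjeee"; the node for "ss" still has the child "j", so pruning stops there.
Nodes removed: 5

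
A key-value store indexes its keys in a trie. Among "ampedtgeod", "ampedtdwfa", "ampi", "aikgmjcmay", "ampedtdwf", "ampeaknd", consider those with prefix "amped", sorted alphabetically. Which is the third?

ampedtgeod

Words with prefix "amped", in lexicographic order: "ampedtdwf", "ampedtdwfa", "ampedtgeod"
The 3rd is ampedtgeod.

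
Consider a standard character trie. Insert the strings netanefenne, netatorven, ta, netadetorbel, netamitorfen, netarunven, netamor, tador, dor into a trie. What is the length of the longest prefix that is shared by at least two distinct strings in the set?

Equivalently: take the maximum, over all pairs, of their longest common prefix length.
e.g. "netamitorfen" and "netamor" share the prefix "netam" of length 5; no pair shares a longer one.
Longest shared-prefix length: 5

5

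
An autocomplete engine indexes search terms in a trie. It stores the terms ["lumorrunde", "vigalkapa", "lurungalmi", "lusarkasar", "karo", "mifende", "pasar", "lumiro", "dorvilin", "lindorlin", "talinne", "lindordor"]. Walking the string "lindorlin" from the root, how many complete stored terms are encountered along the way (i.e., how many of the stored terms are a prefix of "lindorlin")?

1

Traverse "lindorlin" character by character; count nodes along the way that are marked as word ends.
Prefixes of the query that are stored words: "lindorlin"
Count: 1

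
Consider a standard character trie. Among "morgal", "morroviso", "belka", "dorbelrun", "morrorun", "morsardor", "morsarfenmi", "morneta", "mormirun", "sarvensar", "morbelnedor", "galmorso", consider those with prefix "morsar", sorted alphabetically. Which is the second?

morsarfenmi

DFS of the "morsar" subtree visits, in order: "morsardor", "morsarfenmi"
Position 2: morsarfenmi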